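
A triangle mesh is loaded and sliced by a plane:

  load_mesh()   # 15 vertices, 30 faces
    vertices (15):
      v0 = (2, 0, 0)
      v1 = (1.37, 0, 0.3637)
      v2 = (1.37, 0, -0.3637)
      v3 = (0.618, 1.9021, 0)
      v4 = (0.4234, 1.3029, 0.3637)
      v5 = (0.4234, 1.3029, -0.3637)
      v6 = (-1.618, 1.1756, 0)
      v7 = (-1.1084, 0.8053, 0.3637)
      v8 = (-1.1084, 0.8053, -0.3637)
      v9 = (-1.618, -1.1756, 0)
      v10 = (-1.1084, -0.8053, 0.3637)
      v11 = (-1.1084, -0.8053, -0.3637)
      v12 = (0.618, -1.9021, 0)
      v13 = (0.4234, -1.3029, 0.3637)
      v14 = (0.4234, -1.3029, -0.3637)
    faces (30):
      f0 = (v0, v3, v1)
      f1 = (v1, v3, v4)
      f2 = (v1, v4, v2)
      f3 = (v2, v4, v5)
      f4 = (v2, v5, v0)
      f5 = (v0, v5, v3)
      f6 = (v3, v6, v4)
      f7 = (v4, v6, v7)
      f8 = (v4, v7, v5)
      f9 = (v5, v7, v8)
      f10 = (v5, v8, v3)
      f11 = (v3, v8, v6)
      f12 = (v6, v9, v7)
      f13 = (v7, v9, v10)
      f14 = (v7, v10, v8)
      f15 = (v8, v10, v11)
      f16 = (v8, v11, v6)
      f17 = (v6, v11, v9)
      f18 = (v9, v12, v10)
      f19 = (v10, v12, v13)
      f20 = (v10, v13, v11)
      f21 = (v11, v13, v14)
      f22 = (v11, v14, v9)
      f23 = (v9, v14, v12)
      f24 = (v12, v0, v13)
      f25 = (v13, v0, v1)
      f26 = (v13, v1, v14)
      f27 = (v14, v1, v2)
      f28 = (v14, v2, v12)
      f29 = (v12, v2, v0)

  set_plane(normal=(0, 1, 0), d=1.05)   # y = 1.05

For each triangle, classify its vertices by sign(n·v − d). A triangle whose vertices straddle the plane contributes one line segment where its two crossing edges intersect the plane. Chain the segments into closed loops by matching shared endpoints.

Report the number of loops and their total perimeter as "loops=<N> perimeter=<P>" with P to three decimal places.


Straddling triangles (14 of 30):
  (v0,v3,v1) [-+-] → (1.23711, 1.05, 0)–(0.95488, 1.05, 0.16293)  len=0.3259
  (v1,v3,v4) [-++] → (0.95488, 1.05, 0.16293)–(0.60714, 1.05, 0.3637)  len=0.4015
  (v1,v4,v2) [-+-] → (0.60714, 1.05, 0.3637)–(0.60714, 1.05, 0.222508)  len=0.1412
  (v2,v4,v5) [-++] → (0.60714, 1.05, 0.222508)–(0.60714, 1.05, -0.3637)  len=0.5862
  (v2,v5,v0) [-+-] → (0.60714, 1.05, -0.3637)–(0.729427, 1.05, -0.293104)  len=0.1412
  (v0,v5,v3) [-++] → (0.729427, 1.05, -0.293104)–(1.23711, 1.05, 0)  len=0.5862
  (v4,v6,v7) [++-] → (-1.44515, 1.05, 0.123361)–(-0.355121, 1.05, 0.3637)  len=1.1162
  (v4,v7,v5) [+-+] → (-0.355121, 1.05, 0.3637)–(-0.355121, 1.05, 0.00599345)  len=0.3577
  (v5,v7,v8) [+--] → (-0.355121, 1.05, 0.00599345)–(-0.355121, 1.05, -0.3637)  len=0.3697
  (v5,v8,v3) [+-+] → (-0.355121, 1.05, -0.3637)–(-0.723234, 1.05, -0.282557)  len=0.3769
  (v3,v8,v6) [+-+] → (-0.723234, 1.05, -0.282557)–(-1.44515, 1.05, -0.123361)  len=0.7393
  (v6,v9,v7) [+--] → (-1.618, 1.05, 0)–(-1.44515, 1.05, 0.123361)  len=0.2124
  (v8,v11,v6) [--+] → (-1.58569, 1.05, -0.0230606)–(-1.44515, 1.05, -0.123361)  len=0.1727
  (v6,v11,v9) [+--] → (-1.58569, 1.05, -0.0230606)–(-1.618, 1.05, 0)  len=0.0397

Chained into 2 loop(s):
  loop 1: 6 segments, perimeter = 2.1822
  loop 2: 8 segments, perimeter = 3.3845
Total perimeter = 5.567

loops=2 perimeter=5.567


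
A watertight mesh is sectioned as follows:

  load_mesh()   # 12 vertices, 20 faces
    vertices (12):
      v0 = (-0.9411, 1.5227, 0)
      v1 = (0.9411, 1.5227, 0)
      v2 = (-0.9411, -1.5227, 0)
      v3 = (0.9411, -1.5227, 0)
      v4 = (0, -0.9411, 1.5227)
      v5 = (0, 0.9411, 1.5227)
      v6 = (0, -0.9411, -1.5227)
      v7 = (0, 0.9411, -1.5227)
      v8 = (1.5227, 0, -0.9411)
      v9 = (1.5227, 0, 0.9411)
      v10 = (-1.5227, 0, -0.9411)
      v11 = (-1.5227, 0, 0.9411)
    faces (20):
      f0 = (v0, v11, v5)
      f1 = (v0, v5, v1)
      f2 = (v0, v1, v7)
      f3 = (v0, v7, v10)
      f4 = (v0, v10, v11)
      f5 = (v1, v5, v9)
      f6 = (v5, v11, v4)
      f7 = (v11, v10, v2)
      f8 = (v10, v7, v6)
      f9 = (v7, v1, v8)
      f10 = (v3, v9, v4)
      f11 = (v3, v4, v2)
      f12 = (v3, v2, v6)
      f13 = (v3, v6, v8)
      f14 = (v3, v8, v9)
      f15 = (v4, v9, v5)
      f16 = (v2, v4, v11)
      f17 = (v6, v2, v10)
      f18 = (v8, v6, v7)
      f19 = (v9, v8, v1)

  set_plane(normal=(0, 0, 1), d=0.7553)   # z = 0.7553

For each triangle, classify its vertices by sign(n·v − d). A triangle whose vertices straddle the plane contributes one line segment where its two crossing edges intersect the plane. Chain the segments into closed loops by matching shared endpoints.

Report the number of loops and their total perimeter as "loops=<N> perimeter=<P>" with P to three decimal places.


loops=1 perimeter=8.466

Straddling triangles (10 of 20):
  (v0,v11,v5) [-++] → (-1.40788, 0.300624, 0.7553)–(-0.474289, 1.23421, 0.7553)  len=1.3203
  (v0,v5,v1) [-+-] → (-0.474289, 1.23421, 0.7553)–(0.474289, 1.23421, 0.7553)  len=0.9486
  (v0,v10,v11) [--+] → (-1.5227, 0, 0.7553)–(-1.40788, 0.300624, 0.7553)  len=0.3218
  (v1,v5,v9) [-++] → (0.474289, 1.23421, 0.7553)–(1.40788, 0.300624, 0.7553)  len=1.3203
  (v11,v10,v2) [+--] → (-1.5227, 0, 0.7553)–(-1.40788, -0.300624, 0.7553)  len=0.3218
  (v3,v9,v4) [-++] → (1.40788, -0.300624, 0.7553)–(0.474289, -1.23421, 0.7553)  len=1.3203
  (v3,v4,v2) [-+-] → (0.474289, -1.23421, 0.7553)–(-0.474289, -1.23421, 0.7553)  len=0.9486
  (v3,v8,v9) [--+] → (1.5227, 0, 0.7553)–(1.40788, -0.300624, 0.7553)  len=0.3218
  (v2,v4,v11) [-++] → (-0.474289, -1.23421, 0.7553)–(-1.40788, -0.300624, 0.7553)  len=1.3203
  (v9,v8,v1) [+--] → (1.5227, 0, 0.7553)–(1.40788, 0.300624, 0.7553)  len=0.3218

Chained into 1 loop(s):
  loop 1: 10 segments, perimeter = 8.4655
Total perimeter = 8.466


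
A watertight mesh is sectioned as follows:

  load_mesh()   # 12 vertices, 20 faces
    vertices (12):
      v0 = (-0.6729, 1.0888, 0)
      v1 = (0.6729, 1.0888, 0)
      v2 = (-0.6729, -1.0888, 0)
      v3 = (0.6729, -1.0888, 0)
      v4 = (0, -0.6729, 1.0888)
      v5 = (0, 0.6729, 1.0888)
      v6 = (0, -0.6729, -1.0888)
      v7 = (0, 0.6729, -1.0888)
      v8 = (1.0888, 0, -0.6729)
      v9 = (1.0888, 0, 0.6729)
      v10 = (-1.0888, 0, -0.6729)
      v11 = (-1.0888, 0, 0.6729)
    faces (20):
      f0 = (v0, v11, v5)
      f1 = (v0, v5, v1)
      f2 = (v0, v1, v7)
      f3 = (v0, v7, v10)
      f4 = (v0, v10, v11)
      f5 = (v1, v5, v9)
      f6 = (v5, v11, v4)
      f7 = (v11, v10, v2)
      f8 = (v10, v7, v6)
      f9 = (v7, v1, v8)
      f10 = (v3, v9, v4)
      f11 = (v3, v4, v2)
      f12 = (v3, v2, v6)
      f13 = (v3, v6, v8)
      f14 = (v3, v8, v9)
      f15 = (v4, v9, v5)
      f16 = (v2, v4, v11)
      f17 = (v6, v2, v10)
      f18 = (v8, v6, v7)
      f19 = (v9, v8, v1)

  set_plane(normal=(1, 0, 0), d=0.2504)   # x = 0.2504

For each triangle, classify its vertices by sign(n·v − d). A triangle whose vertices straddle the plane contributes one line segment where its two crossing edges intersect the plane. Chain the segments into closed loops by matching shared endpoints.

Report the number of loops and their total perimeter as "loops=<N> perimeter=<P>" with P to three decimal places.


loops=1 perimeter=6.751

Straddling triangles (10 of 20):
  (v0,v5,v1) [--+] → (0.2504, 0.827665, 0.683635)–(0.2504, 1.0888, 0)  len=0.7318
  (v0,v1,v7) [-+-] → (0.2504, 1.0888, 0)–(0.2504, 0.827665, -0.683635)  len=0.7318
  (v1,v5,v9) [+-+] → (0.2504, 0.827665, 0.683635)–(0.2504, 0.518148, 0.993152)  len=0.4377
  (v7,v1,v8) [-++] → (0.2504, 0.827665, -0.683635)–(0.2504, 0.518148, -0.993152)  len=0.4377
  (v3,v9,v4) [++-] → (0.2504, -0.518148, 0.993152)–(0.2504, -0.827665, 0.683635)  len=0.4377
  (v3,v4,v2) [+--] → (0.2504, -0.827665, 0.683635)–(0.2504, -1.0888, 0)  len=0.7318
  (v3,v2,v6) [+--] → (0.2504, -1.0888, 0)–(0.2504, -0.827665, -0.683635)  len=0.7318
  (v3,v6,v8) [+-+] → (0.2504, -0.827665, -0.683635)–(0.2504, -0.518148, -0.993152)  len=0.4377
  (v4,v9,v5) [-+-] → (0.2504, -0.518148, 0.993152)–(0.2504, 0.518148, 0.993152)  len=1.0363
  (v8,v6,v7) [+--] → (0.2504, -0.518148, -0.993152)–(0.2504, 0.518148, -0.993152)  len=1.0363

Chained into 1 loop(s):
  loop 1: 10 segments, perimeter = 6.7507
Total perimeter = 6.751


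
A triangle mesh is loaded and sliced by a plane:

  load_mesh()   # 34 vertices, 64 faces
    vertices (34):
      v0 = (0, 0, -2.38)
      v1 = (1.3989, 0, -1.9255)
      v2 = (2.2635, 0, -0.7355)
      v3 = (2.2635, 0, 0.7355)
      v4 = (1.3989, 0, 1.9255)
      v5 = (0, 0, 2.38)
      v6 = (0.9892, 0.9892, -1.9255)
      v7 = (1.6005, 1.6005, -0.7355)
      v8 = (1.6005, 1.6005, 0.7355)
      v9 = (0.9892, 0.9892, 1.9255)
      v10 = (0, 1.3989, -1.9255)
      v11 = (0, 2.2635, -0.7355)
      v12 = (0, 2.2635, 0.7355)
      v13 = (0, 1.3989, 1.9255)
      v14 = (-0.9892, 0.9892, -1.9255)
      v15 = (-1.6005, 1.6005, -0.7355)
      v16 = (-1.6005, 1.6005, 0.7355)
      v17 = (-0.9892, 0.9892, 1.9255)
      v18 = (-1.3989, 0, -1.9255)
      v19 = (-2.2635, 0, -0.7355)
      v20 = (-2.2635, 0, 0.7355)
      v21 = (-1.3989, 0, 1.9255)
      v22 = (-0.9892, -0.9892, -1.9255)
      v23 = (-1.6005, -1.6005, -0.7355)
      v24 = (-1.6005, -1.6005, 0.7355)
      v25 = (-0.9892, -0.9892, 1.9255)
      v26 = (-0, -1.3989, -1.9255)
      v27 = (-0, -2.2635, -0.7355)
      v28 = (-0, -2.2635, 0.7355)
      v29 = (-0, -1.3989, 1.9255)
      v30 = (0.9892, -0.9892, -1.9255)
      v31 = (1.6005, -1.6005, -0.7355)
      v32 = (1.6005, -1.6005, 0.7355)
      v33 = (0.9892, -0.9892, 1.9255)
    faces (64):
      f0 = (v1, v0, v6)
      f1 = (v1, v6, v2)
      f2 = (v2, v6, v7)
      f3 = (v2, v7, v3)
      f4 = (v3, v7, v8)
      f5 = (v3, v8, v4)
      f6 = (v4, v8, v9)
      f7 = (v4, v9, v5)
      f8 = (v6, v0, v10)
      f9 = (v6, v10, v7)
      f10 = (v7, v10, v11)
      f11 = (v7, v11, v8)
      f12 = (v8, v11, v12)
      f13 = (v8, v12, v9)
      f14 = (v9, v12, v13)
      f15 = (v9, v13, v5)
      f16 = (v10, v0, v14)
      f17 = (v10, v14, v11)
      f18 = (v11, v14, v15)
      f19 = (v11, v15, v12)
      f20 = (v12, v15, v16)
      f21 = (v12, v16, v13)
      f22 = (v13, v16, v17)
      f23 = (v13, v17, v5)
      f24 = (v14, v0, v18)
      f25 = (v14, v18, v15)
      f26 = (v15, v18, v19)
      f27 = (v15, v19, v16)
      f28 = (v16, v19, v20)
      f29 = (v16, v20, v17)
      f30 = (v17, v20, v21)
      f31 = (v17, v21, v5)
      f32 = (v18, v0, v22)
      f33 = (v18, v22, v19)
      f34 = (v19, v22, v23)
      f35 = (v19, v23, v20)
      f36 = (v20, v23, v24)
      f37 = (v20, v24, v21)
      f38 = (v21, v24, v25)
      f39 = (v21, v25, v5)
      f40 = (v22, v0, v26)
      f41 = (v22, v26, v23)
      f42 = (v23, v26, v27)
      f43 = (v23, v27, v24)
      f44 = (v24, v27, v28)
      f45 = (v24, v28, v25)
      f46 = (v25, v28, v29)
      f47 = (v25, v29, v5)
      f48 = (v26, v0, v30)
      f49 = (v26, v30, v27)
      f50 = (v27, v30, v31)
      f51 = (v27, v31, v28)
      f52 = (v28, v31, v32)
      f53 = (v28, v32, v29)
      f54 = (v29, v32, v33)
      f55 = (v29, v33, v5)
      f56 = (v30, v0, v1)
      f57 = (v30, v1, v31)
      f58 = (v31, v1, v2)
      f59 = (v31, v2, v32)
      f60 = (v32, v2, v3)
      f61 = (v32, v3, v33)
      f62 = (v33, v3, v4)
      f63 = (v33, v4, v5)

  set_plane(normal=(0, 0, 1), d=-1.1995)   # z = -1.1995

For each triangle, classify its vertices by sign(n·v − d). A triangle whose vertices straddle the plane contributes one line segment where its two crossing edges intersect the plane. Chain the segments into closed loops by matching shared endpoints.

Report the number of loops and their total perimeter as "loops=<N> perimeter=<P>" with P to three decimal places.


Straddling triangles (16 of 64):
  (v1,v6,v2) [--+] → (1.76663, 0.385705, -1.1995)–(1.92638, 0, -1.1995)  len=0.4175
  (v2,v6,v7) [+-+] → (1.76663, 0.385705, -1.1995)–(1.36214, 1.36214, -1.1995)  len=1.0569
  (v6,v10,v7) [--+] → (0.976439, 1.52189, -1.1995)–(1.36214, 1.36214, -1.1995)  len=0.4175
  (v7,v10,v11) [+-+] → (0.976439, 1.52189, -1.1995)–(0, 1.92638, -1.1995)  len=1.0569
  (v10,v14,v11) [--+] → (-0.385705, 1.76663, -1.1995)–(0, 1.92638, -1.1995)  len=0.4175
  (v11,v14,v15) [+-+] → (-0.385705, 1.76663, -1.1995)–(-1.36214, 1.36214, -1.1995)  len=1.0569
  (v14,v18,v15) [--+] → (-1.52189, 0.976439, -1.1995)–(-1.36214, 1.36214, -1.1995)  len=0.4175
  (v15,v18,v19) [+-+] → (-1.52189, 0.976439, -1.1995)–(-1.92638, 0, -1.1995)  len=1.0569
  (v18,v22,v19) [--+] → (-1.76663, -0.385705, -1.1995)–(-1.92638, 0, -1.1995)  len=0.4175
  (v19,v22,v23) [+-+] → (-1.76663, -0.385705, -1.1995)–(-1.36214, -1.36214, -1.1995)  len=1.0569
  (v22,v26,v23) [--+] → (-0.976439, -1.52189, -1.1995)–(-1.36214, -1.36214, -1.1995)  len=0.4175
  (v23,v26,v27) [+-+] → (-0.976439, -1.52189, -1.1995)–(0, -1.92638, -1.1995)  len=1.0569
  (v26,v30,v27) [--+] → (0.385705, -1.76663, -1.1995)–(0, -1.92638, -1.1995)  len=0.4175
  (v27,v30,v31) [+-+] → (0.385705, -1.76663, -1.1995)–(1.36214, -1.36214, -1.1995)  len=1.0569
  (v30,v1,v31) [--+] → (1.52189, -0.976439, -1.1995)–(1.36214, -1.36214, -1.1995)  len=0.4175
  (v31,v1,v2) [+-+] → (1.52189, -0.976439, -1.1995)–(1.92638, 0, -1.1995)  len=1.0569

Chained into 1 loop(s):
  loop 1: 16 segments, perimeter = 11.7950
Total perimeter = 11.795

loops=1 perimeter=11.795


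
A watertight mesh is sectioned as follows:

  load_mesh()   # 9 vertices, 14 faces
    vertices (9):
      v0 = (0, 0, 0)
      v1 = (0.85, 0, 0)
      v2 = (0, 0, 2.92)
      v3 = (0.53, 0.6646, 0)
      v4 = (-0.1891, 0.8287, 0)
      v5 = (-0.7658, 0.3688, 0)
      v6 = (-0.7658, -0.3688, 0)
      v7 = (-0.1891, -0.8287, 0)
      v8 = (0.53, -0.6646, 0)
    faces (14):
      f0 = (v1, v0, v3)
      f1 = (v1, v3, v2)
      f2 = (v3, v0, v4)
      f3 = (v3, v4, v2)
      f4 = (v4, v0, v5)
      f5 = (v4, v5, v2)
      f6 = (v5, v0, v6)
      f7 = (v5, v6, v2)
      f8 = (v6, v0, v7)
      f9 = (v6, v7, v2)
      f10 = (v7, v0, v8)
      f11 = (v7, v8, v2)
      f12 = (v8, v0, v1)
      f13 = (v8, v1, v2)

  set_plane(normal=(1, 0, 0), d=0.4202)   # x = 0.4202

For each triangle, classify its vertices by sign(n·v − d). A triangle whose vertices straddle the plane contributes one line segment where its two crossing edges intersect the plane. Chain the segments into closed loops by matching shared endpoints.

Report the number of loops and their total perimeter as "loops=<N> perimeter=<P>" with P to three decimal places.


loops=1 perimeter=4.669

Straddling triangles (8 of 14):
  (v1,v0,v3) [+-+] → (0.4202, 0, 0)–(0.4202, 0.526915, 0)  len=0.5269
  (v1,v3,v2) [++-] → (0.4202, 0.526915, 0.604936)–(0.4202, 0, 1.47649)  len=1.0185
  (v3,v0,v4) [+--] → (0.4202, 0.526915, 0)–(0.4202, 0.689657, 0)  len=0.1627
  (v3,v4,v2) [+--] → (0.4202, 0.689657, 0)–(0.4202, 0.526915, 0.604936)  len=0.6264
  (v7,v0,v8) [--+] → (0.4202, -0.526915, 0)–(0.4202, -0.689657, 0)  len=0.1627
  (v7,v8,v2) [-+-] → (0.4202, -0.689657, 0)–(0.4202, -0.526915, 0.604936)  len=0.6264
  (v8,v0,v1) [+-+] → (0.4202, -0.526915, 0)–(0.4202, 0, 0)  len=0.5269
  (v8,v1,v2) [++-] → (0.4202, 0, 1.47649)–(0.4202, -0.526915, 0.604936)  len=1.0185

Chained into 1 loop(s):
  loop 1: 8 segments, perimeter = 4.6691
Total perimeter = 4.669


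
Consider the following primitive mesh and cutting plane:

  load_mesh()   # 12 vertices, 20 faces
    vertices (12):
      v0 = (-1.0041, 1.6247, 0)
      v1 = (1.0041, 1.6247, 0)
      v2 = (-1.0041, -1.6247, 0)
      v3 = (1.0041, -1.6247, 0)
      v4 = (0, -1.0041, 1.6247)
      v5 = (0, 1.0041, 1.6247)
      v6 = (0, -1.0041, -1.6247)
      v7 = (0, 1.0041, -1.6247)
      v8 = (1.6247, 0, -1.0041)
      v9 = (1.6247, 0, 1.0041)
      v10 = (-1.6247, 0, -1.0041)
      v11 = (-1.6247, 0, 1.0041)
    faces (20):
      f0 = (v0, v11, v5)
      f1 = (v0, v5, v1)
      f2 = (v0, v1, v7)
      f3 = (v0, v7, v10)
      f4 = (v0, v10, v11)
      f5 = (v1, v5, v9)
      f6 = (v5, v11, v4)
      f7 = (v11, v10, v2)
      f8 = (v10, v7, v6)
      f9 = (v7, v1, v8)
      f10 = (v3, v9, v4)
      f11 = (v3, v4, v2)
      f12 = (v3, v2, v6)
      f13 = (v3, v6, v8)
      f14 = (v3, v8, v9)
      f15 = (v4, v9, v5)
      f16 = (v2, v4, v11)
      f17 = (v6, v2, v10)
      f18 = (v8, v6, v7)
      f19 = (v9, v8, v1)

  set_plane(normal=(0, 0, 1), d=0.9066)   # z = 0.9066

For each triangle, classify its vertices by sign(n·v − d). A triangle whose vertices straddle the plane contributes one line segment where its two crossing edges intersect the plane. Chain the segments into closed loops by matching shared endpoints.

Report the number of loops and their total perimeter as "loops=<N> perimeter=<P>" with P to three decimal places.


loops=1 perimeter=8.790

Straddling triangles (10 of 20):
  (v0,v11,v5) [-++] → (-1.56444, 0.157761, 0.9066)–(-0.443801, 1.2784, 0.9066)  len=1.5848
  (v0,v5,v1) [-+-] → (-0.443801, 1.2784, 0.9066)–(0.443801, 1.2784, 0.9066)  len=0.8876
  (v0,v10,v11) [--+] → (-1.6247, 0, 0.9066)–(-1.56444, 0.157761, 0.9066)  len=0.1689
  (v1,v5,v9) [-++] → (0.443801, 1.2784, 0.9066)–(1.56444, 0.157761, 0.9066)  len=1.5848
  (v11,v10,v2) [+--] → (-1.6247, 0, 0.9066)–(-1.56444, -0.157761, 0.9066)  len=0.1689
  (v3,v9,v4) [-++] → (1.56444, -0.157761, 0.9066)–(0.443801, -1.2784, 0.9066)  len=1.5848
  (v3,v4,v2) [-+-] → (0.443801, -1.2784, 0.9066)–(-0.443801, -1.2784, 0.9066)  len=0.8876
  (v3,v8,v9) [--+] → (1.6247, 0, 0.9066)–(1.56444, -0.157761, 0.9066)  len=0.1689
  (v2,v4,v11) [-++] → (-0.443801, -1.2784, 0.9066)–(-1.56444, -0.157761, 0.9066)  len=1.5848
  (v9,v8,v1) [+--] → (1.6247, 0, 0.9066)–(1.56444, 0.157761, 0.9066)  len=0.1689

Chained into 1 loop(s):
  loop 1: 10 segments, perimeter = 8.7900
Total perimeter = 8.790


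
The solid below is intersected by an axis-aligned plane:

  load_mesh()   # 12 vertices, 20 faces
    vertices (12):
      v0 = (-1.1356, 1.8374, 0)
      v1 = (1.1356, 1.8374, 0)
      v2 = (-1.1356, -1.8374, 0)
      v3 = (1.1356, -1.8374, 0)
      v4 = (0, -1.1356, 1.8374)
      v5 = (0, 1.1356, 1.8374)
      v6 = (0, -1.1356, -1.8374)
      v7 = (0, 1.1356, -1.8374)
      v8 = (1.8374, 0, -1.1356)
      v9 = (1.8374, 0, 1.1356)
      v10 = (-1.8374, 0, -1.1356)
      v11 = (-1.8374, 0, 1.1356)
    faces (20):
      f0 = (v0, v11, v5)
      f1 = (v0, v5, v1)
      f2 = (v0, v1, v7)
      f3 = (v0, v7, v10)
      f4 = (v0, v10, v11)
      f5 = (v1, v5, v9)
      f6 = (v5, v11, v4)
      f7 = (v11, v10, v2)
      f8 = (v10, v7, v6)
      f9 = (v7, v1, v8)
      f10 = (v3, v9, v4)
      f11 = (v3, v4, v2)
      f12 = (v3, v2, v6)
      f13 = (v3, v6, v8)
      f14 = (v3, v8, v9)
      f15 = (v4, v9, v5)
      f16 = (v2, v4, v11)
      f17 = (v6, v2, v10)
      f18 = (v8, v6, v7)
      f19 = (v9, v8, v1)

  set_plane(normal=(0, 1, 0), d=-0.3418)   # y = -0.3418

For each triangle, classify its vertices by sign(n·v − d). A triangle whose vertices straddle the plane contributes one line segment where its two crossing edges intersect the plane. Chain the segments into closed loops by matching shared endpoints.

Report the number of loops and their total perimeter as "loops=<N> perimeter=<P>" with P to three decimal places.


loops=1 perimeter=11.587

Straddling triangles (10 of 20):
  (v5,v11,v4) [++-] → (-1.28437, -0.3418, 1.34683)–(0, -0.3418, 1.8374)  len=1.3749
  (v11,v10,v2) [++-] → (-1.70685, -0.3418, -0.924351)–(-1.70685, -0.3418, 0.924351)  len=1.8487
  (v10,v7,v6) [++-] → (0, -0.3418, -1.8374)–(-1.28437, -0.3418, -1.34683)  len=1.3749
  (v3,v9,v4) [-+-] → (1.70685, -0.3418, 0.924351)–(1.28437, -0.3418, 1.34683)  len=0.5975
  (v3,v6,v8) [--+] → (1.28437, -0.3418, -1.34683)–(1.70685, -0.3418, -0.924351)  len=0.5975
  (v3,v8,v9) [-++] → (1.70685, -0.3418, -0.924351)–(1.70685, -0.3418, 0.924351)  len=1.8487
  (v4,v9,v5) [-++] → (1.28437, -0.3418, 1.34683)–(0, -0.3418, 1.8374)  len=1.3749
  (v2,v4,v11) [--+] → (-1.28437, -0.3418, 1.34683)–(-1.70685, -0.3418, 0.924351)  len=0.5975
  (v6,v2,v10) [--+] → (-1.70685, -0.3418, -0.924351)–(-1.28437, -0.3418, -1.34683)  len=0.5975
  (v8,v6,v7) [+-+] → (1.28437, -0.3418, -1.34683)–(0, -0.3418, -1.8374)  len=1.3749

Chained into 1 loop(s):
  loop 1: 10 segments, perimeter = 11.5868
Total perimeter = 11.587


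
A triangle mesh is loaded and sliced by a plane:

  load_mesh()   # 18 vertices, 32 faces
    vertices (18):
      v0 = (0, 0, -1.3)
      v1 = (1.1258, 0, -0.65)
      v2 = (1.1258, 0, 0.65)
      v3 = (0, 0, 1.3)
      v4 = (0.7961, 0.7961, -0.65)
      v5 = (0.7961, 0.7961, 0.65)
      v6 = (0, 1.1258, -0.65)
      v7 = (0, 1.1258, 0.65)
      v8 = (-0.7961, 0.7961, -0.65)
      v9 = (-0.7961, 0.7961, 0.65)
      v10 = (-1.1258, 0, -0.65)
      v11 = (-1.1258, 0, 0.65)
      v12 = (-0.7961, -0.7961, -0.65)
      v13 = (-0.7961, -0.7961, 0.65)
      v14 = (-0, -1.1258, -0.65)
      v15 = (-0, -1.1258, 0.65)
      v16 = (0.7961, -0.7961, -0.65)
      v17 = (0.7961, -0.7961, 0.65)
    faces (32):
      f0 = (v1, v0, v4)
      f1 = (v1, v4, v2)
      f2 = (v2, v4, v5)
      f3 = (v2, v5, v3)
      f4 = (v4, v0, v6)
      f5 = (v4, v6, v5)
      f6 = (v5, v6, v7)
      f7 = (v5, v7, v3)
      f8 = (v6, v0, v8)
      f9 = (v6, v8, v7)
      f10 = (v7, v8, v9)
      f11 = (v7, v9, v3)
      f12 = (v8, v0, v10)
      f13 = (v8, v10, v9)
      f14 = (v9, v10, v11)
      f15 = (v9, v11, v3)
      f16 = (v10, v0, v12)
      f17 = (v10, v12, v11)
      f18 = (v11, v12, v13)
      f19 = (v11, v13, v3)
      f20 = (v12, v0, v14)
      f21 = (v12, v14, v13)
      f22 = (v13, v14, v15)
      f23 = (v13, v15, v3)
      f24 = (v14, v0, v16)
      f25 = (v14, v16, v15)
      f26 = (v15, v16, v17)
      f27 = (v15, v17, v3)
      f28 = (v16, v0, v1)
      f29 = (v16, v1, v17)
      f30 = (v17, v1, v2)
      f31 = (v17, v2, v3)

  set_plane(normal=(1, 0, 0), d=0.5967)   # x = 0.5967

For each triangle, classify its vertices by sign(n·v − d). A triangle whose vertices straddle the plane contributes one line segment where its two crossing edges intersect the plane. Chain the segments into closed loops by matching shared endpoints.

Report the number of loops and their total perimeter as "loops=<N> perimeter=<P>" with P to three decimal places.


Straddling triangles (12 of 32):
  (v1,v0,v4) [+-+] → (0.5967, 0, -0.955485)–(0.5967, 0.5967, -0.812806)  len=0.6135
  (v2,v5,v3) [++-] → (0.5967, 0.5967, 0.812806)–(0.5967, 0, 0.955485)  len=0.6135
  (v4,v0,v6) [+--] → (0.5967, 0.5967, -0.812806)–(0.5967, 0.87868, -0.65)  len=0.3256
  (v4,v6,v5) [+-+] → (0.5967, 0.87868, -0.65)–(0.5967, 0.87868, 0.324388)  len=0.9744
  (v5,v6,v7) [+--] → (0.5967, 0.87868, 0.324388)–(0.5967, 0.87868, 0.65)  len=0.3256
  (v5,v7,v3) [+--] → (0.5967, 0.87868, 0.65)–(0.5967, 0.5967, 0.812806)  len=0.3256
  (v14,v0,v16) [--+] → (0.5967, -0.5967, -0.812806)–(0.5967, -0.87868, -0.65)  len=0.3256
  (v14,v16,v15) [-+-] → (0.5967, -0.87868, -0.65)–(0.5967, -0.87868, -0.324388)  len=0.3256
  (v15,v16,v17) [-++] → (0.5967, -0.87868, -0.324388)–(0.5967, -0.87868, 0.65)  len=0.9744
  (v15,v17,v3) [-+-] → (0.5967, -0.87868, 0.65)–(0.5967, -0.5967, 0.812806)  len=0.3256
  (v16,v0,v1) [+-+] → (0.5967, -0.5967, -0.812806)–(0.5967, 0, -0.955485)  len=0.6135
  (v17,v2,v3) [++-] → (0.5967, 0, 0.955485)–(0.5967, -0.5967, 0.812806)  len=0.6135

Chained into 1 loop(s):
  loop 1: 12 segments, perimeter = 6.3565
Total perimeter = 6.357

loops=1 perimeter=6.357


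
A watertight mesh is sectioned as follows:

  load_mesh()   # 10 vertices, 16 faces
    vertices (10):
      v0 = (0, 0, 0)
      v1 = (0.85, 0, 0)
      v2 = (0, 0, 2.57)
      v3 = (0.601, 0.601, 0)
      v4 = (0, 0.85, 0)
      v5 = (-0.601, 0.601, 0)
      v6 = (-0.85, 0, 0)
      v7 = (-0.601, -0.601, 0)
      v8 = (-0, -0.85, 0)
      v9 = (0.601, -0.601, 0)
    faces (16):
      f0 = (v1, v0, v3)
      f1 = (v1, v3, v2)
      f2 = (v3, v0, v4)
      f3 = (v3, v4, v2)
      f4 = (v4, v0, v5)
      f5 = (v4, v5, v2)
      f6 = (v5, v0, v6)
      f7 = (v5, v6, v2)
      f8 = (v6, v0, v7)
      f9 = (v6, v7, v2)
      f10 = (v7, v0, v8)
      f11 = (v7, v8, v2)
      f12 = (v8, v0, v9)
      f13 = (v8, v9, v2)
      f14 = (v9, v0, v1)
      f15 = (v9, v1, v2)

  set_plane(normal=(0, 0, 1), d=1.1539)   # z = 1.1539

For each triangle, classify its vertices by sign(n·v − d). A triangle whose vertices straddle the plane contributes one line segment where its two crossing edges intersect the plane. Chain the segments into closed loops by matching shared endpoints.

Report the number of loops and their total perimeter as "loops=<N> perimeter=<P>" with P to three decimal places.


loops=1 perimeter=2.868

Straddling triangles (8 of 16):
  (v1,v3,v2) [--+] → (0.331158, 0.331158, 1.1539)–(0.46836, 0, 1.1539)  len=0.3585
  (v3,v4,v2) [--+] → (0, 0.46836, 1.1539)–(0.331158, 0.331158, 1.1539)  len=0.3585
  (v4,v5,v2) [--+] → (-0.331158, 0.331158, 1.1539)–(0, 0.46836, 1.1539)  len=0.3585
  (v5,v6,v2) [--+] → (-0.46836, 0, 1.1539)–(-0.331158, 0.331158, 1.1539)  len=0.3585
  (v6,v7,v2) [--+] → (-0.331158, -0.331158, 1.1539)–(-0.46836, 0, 1.1539)  len=0.3585
  (v7,v8,v2) [--+] → (0, -0.46836, 1.1539)–(-0.331158, -0.331158, 1.1539)  len=0.3585
  (v8,v9,v2) [--+] → (0.331158, -0.331158, 1.1539)–(0, -0.46836, 1.1539)  len=0.3585
  (v9,v1,v2) [--+] → (0.46836, 0, 1.1539)–(0.331158, -0.331158, 1.1539)  len=0.3585

Chained into 1 loop(s):
  loop 1: 8 segments, perimeter = 2.8676
Total perimeter = 2.868


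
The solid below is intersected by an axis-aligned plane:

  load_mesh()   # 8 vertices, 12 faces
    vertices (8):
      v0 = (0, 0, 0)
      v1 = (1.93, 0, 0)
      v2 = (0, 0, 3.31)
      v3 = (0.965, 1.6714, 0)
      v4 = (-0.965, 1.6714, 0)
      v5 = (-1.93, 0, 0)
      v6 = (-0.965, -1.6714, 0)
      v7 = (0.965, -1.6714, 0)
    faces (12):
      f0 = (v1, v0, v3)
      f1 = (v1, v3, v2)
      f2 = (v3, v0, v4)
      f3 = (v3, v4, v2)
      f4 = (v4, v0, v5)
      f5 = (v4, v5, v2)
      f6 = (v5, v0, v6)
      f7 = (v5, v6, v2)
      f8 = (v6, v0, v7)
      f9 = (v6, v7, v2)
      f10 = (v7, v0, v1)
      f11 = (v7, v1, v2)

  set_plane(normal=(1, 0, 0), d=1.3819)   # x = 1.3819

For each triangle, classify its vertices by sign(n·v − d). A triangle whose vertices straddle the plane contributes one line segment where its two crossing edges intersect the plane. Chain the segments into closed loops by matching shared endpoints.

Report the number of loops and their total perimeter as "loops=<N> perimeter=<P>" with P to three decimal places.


Straddling triangles (4 of 12):
  (v1,v0,v3) [+--] → (1.3819, 0, 0)–(1.3819, 0.949321, 0)  len=0.9493
  (v1,v3,v2) [+--] → (1.3819, 0.949321, 0)–(1.3819, 0, 0.940006)  len=1.3360
  (v7,v0,v1) [--+] → (1.3819, 0, 0)–(1.3819, -0.949321, 0)  len=0.9493
  (v7,v1,v2) [-+-] → (1.3819, -0.949321, 0)–(1.3819, 0, 0.940006)  len=1.3360

Chained into 1 loop(s):
  loop 1: 4 segments, perimeter = 4.5706
Total perimeter = 4.571

loops=1 perimeter=4.571


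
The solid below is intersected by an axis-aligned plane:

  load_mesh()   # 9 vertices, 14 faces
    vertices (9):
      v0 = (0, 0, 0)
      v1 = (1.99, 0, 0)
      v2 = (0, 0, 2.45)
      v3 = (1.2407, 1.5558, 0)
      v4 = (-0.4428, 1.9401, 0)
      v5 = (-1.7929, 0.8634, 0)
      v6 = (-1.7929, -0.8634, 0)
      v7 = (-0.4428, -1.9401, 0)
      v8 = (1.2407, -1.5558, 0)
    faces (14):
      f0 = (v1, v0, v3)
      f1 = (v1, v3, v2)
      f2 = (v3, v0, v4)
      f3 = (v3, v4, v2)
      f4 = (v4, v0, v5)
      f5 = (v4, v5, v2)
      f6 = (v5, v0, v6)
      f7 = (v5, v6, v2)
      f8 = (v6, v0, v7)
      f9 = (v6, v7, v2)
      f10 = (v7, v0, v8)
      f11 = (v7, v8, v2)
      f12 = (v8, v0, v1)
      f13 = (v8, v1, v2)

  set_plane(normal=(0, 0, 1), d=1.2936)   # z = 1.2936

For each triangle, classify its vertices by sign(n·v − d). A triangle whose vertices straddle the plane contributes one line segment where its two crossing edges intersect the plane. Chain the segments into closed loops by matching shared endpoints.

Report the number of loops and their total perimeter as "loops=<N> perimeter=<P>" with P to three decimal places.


Straddling triangles (7 of 14):
  (v1,v3,v2) [--+] → (0.58561, 0.734338, 1.2936)–(0.93928, 0, 1.2936)  len=0.8151
  (v3,v4,v2) [--+] → (-0.209002, 0.915727, 1.2936)–(0.58561, 0.734338, 1.2936)  len=0.8151
  (v4,v5,v2) [--+] → (-0.846249, 0.407525, 1.2936)–(-0.209002, 0.915727, 1.2936)  len=0.8151
  (v5,v6,v2) [--+] → (-0.846249, -0.407525, 1.2936)–(-0.846249, 0.407525, 1.2936)  len=0.8150
  (v6,v7,v2) [--+] → (-0.209002, -0.915727, 1.2936)–(-0.846249, -0.407525, 1.2936)  len=0.8151
  (v7,v8,v2) [--+] → (0.58561, -0.734338, 1.2936)–(-0.209002, -0.915727, 1.2936)  len=0.8151
  (v8,v1,v2) [--+] → (0.93928, 0, 1.2936)–(0.58561, -0.734338, 1.2936)  len=0.8151

Chained into 1 loop(s):
  loop 1: 7 segments, perimeter = 5.7054
Total perimeter = 5.705

loops=1 perimeter=5.705


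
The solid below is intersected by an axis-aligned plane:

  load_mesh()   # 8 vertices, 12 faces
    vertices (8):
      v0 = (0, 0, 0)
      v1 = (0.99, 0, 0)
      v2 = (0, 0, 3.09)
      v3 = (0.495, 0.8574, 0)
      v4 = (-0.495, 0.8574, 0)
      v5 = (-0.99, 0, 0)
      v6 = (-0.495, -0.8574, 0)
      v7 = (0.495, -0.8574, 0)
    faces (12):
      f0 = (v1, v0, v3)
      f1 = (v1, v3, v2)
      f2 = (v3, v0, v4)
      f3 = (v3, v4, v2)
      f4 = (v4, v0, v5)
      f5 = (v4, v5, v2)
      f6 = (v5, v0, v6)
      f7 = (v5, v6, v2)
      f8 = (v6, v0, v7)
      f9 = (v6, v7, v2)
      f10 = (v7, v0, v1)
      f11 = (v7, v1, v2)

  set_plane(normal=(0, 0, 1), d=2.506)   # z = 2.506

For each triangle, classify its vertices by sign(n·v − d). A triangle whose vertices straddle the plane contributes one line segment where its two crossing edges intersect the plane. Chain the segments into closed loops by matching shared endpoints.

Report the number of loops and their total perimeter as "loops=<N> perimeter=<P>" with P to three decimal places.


Straddling triangles (6 of 12):
  (v1,v3,v2) [--+] → (0.0935534, 0.162046, 2.506)–(0.187107, 0, 2.506)  len=0.1871
  (v3,v4,v2) [--+] → (-0.0935534, 0.162046, 2.506)–(0.0935534, 0.162046, 2.506)  len=0.1871
  (v4,v5,v2) [--+] → (-0.187107, 0, 2.506)–(-0.0935534, 0.162046, 2.506)  len=0.1871
  (v5,v6,v2) [--+] → (-0.0935534, -0.162046, 2.506)–(-0.187107, 0, 2.506)  len=0.1871
  (v6,v7,v2) [--+] → (0.0935534, -0.162046, 2.506)–(-0.0935534, -0.162046, 2.506)  len=0.1871
  (v7,v1,v2) [--+] → (0.187107, 0, 2.506)–(0.0935534, -0.162046, 2.506)  len=0.1871

Chained into 1 loop(s):
  loop 1: 6 segments, perimeter = 1.1227
Total perimeter = 1.123

loops=1 perimeter=1.123


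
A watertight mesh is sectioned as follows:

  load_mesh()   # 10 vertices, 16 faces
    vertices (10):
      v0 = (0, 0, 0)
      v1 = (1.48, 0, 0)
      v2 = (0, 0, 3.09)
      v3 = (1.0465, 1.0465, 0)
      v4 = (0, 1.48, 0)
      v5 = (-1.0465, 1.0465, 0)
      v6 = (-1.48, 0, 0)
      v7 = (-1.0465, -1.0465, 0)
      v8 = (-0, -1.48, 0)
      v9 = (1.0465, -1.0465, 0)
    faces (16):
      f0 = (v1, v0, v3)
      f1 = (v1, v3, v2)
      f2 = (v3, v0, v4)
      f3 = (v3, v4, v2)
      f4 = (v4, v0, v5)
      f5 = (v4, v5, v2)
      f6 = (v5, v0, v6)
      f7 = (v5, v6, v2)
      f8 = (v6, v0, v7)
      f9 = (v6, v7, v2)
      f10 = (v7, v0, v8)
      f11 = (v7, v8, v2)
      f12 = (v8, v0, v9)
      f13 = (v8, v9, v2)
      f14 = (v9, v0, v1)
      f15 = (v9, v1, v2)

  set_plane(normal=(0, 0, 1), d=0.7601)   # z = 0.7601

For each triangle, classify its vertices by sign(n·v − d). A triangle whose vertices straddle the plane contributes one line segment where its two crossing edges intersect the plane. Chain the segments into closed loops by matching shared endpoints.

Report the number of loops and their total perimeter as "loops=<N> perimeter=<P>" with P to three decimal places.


loops=1 perimeter=6.833

Straddling triangles (8 of 16):
  (v1,v3,v2) [--+] → (0.789075, 0.789075, 0.7601)–(1.11594, 0, 0.7601)  len=0.8541
  (v3,v4,v2) [--+] → (0, 1.11594, 0.7601)–(0.789075, 0.789075, 0.7601)  len=0.8541
  (v4,v5,v2) [--+] → (-0.789075, 0.789075, 0.7601)–(0, 1.11594, 0.7601)  len=0.8541
  (v5,v6,v2) [--+] → (-1.11594, 0, 0.7601)–(-0.789075, 0.789075, 0.7601)  len=0.8541
  (v6,v7,v2) [--+] → (-0.789075, -0.789075, 0.7601)–(-1.11594, 0, 0.7601)  len=0.8541
  (v7,v8,v2) [--+] → (0, -1.11594, 0.7601)–(-0.789075, -0.789075, 0.7601)  len=0.8541
  (v8,v9,v2) [--+] → (0.789075, -0.789075, 0.7601)–(0, -1.11594, 0.7601)  len=0.8541
  (v9,v1,v2) [--+] → (1.11594, 0, 0.7601)–(0.789075, -0.789075, 0.7601)  len=0.8541

Chained into 1 loop(s):
  loop 1: 8 segments, perimeter = 6.8328
Total perimeter = 6.833


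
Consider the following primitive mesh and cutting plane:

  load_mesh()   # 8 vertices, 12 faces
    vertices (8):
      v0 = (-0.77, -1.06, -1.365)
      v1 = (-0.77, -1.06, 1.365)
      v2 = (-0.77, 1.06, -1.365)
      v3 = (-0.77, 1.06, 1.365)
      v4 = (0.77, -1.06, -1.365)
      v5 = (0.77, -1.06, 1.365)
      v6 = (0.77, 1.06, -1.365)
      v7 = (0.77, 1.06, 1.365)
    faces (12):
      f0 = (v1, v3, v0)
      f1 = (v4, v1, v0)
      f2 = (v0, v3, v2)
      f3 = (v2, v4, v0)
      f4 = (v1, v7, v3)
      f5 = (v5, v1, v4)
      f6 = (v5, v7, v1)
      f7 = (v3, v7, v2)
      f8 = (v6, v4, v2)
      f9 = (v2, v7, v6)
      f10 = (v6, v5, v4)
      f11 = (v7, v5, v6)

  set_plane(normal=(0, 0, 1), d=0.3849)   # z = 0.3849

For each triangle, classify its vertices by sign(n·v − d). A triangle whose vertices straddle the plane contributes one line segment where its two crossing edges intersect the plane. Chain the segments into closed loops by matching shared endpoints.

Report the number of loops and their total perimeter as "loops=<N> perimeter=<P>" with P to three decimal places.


Straddling triangles (8 of 12):
  (v1,v3,v0) [++-] → (-0.77, 0.298897, 0.3849)–(-0.77, -1.06, 0.3849)  len=1.3589
  (v4,v1,v0) [-+-] → (-0.217123, -1.06, 0.3849)–(-0.77, -1.06, 0.3849)  len=0.5529
  (v0,v3,v2) [-+-] → (-0.77, 0.298897, 0.3849)–(-0.77, 1.06, 0.3849)  len=0.7611
  (v5,v1,v4) [++-] → (-0.217123, -1.06, 0.3849)–(0.77, -1.06, 0.3849)  len=0.9871
  (v3,v7,v2) [++-] → (0.217123, 1.06, 0.3849)–(-0.77, 1.06, 0.3849)  len=0.9871
  (v2,v7,v6) [-+-] → (0.217123, 1.06, 0.3849)–(0.77, 1.06, 0.3849)  len=0.5529
  (v6,v5,v4) [-+-] → (0.77, -0.298897, 0.3849)–(0.77, -1.06, 0.3849)  len=0.7611
  (v7,v5,v6) [++-] → (0.77, -0.298897, 0.3849)–(0.77, 1.06, 0.3849)  len=1.3589

Chained into 1 loop(s):
  loop 1: 8 segments, perimeter = 7.3200
Total perimeter = 7.320

loops=1 perimeter=7.320


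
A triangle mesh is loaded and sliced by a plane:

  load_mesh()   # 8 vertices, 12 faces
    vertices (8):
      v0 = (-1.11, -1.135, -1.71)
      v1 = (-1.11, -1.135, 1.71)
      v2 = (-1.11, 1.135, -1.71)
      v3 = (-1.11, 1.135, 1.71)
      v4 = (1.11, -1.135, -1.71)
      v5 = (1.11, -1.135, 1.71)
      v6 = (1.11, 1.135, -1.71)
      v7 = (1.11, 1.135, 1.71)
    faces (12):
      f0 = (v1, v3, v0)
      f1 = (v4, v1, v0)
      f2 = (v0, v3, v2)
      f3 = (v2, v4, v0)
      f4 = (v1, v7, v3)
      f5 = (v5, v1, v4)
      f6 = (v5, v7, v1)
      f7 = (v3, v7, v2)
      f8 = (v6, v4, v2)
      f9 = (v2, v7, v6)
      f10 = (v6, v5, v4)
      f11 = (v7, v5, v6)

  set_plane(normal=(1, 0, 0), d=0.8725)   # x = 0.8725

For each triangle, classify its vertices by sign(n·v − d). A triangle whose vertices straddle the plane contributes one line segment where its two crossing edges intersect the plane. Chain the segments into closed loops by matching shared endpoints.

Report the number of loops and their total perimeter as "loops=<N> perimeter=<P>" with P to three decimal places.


loops=1 perimeter=11.380

Straddling triangles (8 of 12):
  (v4,v1,v0) [+--] → (0.8725, -1.135, -1.34412)–(0.8725, -1.135, -1.71)  len=0.3659
  (v2,v4,v0) [-+-] → (0.8725, -0.892151, -1.71)–(0.8725, -1.135, -1.71)  len=0.2428
  (v1,v7,v3) [-+-] → (0.8725, 0.892151, 1.71)–(0.8725, 1.135, 1.71)  len=0.2428
  (v5,v1,v4) [+-+] → (0.8725, -1.135, 1.71)–(0.8725, -1.135, -1.34412)  len=3.0541
  (v5,v7,v1) [++-] → (0.8725, 0.892151, 1.71)–(0.8725, -1.135, 1.71)  len=2.0272
  (v3,v7,v2) [-+-] → (0.8725, 1.135, 1.71)–(0.8725, 1.135, 1.34412)  len=0.3659
  (v6,v4,v2) [++-] → (0.8725, -0.892151, -1.71)–(0.8725, 1.135, -1.71)  len=2.0272
  (v2,v7,v6) [-++] → (0.8725, 1.135, 1.34412)–(0.8725, 1.135, -1.71)  len=3.0541

Chained into 1 loop(s):
  loop 1: 8 segments, perimeter = 11.3800
Total perimeter = 11.380


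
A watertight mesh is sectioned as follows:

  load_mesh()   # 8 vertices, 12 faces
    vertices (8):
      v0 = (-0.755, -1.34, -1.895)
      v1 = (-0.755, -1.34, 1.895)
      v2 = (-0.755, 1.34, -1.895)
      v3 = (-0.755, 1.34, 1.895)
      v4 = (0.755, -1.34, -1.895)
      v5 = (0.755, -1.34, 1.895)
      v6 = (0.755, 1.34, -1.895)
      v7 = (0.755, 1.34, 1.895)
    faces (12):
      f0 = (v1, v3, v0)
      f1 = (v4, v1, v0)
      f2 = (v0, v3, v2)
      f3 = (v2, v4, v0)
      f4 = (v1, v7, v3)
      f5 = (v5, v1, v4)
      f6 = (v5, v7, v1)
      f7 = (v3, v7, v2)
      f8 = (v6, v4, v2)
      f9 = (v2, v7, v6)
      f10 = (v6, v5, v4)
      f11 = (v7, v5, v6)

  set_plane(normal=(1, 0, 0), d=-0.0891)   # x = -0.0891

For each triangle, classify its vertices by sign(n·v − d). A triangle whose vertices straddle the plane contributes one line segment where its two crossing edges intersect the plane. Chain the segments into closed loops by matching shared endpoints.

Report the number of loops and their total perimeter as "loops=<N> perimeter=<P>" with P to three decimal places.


loops=1 perimeter=12.940

Straddling triangles (8 of 12):
  (v4,v1,v0) [+--] → (-0.0891, -1.34, 0.223635)–(-0.0891, -1.34, -1.895)  len=2.1186
  (v2,v4,v0) [-+-] → (-0.0891, 0.158138, -1.895)–(-0.0891, -1.34, -1.895)  len=1.4981
  (v1,v7,v3) [-+-] → (-0.0891, -0.158138, 1.895)–(-0.0891, 1.34, 1.895)  len=1.4981
  (v5,v1,v4) [+-+] → (-0.0891, -1.34, 1.895)–(-0.0891, -1.34, 0.223635)  len=1.6714
  (v5,v7,v1) [++-] → (-0.0891, -0.158138, 1.895)–(-0.0891, -1.34, 1.895)  len=1.1819
  (v3,v7,v2) [-+-] → (-0.0891, 1.34, 1.895)–(-0.0891, 1.34, -0.223635)  len=2.1186
  (v6,v4,v2) [++-] → (-0.0891, 0.158138, -1.895)–(-0.0891, 1.34, -1.895)  len=1.1819
  (v2,v7,v6) [-++] → (-0.0891, 1.34, -0.223635)–(-0.0891, 1.34, -1.895)  len=1.6714

Chained into 1 loop(s):
  loop 1: 8 segments, perimeter = 12.9400
Total perimeter = 12.940


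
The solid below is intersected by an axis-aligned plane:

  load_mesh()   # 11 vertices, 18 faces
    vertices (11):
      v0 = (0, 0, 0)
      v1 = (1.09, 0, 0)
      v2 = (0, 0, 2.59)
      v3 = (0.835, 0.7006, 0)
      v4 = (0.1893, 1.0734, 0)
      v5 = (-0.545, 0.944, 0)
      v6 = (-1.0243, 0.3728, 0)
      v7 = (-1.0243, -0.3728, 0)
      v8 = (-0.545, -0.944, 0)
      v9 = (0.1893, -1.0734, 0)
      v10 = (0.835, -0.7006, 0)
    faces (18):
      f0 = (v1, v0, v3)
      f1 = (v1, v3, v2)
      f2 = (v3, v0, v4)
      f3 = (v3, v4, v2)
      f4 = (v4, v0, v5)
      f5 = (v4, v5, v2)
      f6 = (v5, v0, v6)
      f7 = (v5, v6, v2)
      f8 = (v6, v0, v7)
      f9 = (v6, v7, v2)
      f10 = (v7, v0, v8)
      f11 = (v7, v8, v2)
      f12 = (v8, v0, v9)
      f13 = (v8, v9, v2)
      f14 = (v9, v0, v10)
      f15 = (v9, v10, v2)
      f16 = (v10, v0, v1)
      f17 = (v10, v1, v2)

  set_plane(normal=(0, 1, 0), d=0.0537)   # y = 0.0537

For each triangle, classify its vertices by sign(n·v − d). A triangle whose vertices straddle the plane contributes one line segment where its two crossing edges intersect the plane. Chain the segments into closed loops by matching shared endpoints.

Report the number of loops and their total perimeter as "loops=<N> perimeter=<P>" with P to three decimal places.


Straddling triangles (10 of 18):
  (v1,v0,v3) [--+] → (0.0640016, 0.0537, 0)–(1.07045, 0.0537, 0)  len=1.0065
  (v1,v3,v2) [-+-] → (1.07045, 0.0537, 0)–(0.0640016, 0.0537, 2.39148)  len=2.5946
  (v3,v0,v4) [+-+] → (0.0640016, 0.0537, 0)–(0.00947029, 0.0537, 0)  len=0.0545
  (v3,v4,v2) [++-] → (0.00947029, 0.0537, 2.46043)–(0.0640016, 0.0537, 2.39148)  len=0.0879
  (v4,v0,v5) [+-+] → (0.00947029, 0.0537, 0)–(-0.0310026, 0.0537, 0)  len=0.0405
  (v4,v5,v2) [++-] → (-0.0310026, 0.0537, 2.44267)–(0.00947029, 0.0537, 2.46043)  len=0.0442
  (v5,v0,v6) [+-+] → (-0.0310026, 0.0537, 0)–(-0.147545, 0.0537, 0)  len=0.1165
  (v5,v6,v2) [++-] → (-0.147545, 0.0537, 2.21692)–(-0.0310026, 0.0537, 2.44267)  len=0.2541
  (v6,v0,v7) [+--] → (-0.147545, 0.0537, 0)–(-1.0243, 0.0537, 0)  len=0.8768
  (v6,v7,v2) [+--] → (-1.0243, 0.0537, 0)–(-0.147545, 0.0537, 2.21692)  len=2.3840

Chained into 1 loop(s):
  loop 1: 10 segments, perimeter = 7.4595
Total perimeter = 7.460

loops=1 perimeter=7.460
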